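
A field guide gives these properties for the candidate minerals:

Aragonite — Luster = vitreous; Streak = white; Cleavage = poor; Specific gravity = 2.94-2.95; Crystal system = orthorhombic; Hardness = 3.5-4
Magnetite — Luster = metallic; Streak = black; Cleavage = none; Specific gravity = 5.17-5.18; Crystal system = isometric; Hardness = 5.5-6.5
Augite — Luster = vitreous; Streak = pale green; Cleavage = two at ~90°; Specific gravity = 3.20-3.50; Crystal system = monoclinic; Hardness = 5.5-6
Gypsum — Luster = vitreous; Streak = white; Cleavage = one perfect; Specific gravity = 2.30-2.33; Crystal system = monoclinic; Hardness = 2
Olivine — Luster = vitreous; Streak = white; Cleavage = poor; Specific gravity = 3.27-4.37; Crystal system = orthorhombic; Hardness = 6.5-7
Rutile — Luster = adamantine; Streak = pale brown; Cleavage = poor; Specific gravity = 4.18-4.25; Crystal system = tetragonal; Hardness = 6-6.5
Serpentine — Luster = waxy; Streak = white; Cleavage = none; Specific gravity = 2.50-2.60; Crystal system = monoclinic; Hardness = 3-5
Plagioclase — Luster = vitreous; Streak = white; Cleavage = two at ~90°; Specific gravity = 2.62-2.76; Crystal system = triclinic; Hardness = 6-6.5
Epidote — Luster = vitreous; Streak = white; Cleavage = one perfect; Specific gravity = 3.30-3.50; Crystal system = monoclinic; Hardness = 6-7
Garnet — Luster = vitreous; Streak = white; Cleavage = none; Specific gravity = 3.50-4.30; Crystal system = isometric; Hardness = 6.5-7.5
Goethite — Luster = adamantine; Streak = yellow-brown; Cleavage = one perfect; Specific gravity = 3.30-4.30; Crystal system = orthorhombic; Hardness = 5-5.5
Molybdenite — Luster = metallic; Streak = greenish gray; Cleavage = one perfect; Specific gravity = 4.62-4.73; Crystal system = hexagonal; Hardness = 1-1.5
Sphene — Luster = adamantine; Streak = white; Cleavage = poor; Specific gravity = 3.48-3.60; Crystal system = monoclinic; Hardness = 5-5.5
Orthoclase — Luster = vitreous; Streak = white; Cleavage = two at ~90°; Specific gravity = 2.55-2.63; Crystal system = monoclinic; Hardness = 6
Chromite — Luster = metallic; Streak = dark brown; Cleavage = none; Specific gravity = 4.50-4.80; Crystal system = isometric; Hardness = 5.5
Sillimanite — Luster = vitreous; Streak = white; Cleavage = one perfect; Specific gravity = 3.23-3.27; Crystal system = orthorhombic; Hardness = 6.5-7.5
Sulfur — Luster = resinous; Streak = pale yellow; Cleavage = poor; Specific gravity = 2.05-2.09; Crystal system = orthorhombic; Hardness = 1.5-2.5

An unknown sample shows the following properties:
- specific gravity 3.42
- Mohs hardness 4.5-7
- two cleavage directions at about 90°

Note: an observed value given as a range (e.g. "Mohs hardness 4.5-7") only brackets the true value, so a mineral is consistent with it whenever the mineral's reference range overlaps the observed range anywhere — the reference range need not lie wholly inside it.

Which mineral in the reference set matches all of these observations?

Specific gravity 3.42 — Augite, Olivine, Epidote, Goethite remain.
Mohs hardness 4.5-7 — every remaining candidate is consistent.
Two cleavage directions at about 90° — Augite remains.
Augite is the sole remaining match.

Augite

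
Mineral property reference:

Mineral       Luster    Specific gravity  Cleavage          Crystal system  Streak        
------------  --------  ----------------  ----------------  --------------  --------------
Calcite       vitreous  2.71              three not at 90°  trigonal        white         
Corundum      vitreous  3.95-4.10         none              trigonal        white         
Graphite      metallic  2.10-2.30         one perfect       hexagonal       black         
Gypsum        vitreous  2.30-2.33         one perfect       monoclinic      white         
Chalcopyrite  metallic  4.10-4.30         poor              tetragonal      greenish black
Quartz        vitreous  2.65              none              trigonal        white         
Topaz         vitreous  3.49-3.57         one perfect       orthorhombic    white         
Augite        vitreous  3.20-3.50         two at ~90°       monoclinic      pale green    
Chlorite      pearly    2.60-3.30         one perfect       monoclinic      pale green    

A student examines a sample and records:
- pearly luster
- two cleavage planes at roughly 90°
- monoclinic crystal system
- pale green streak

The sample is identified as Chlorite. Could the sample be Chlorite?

Pearly luster — fits Chlorite (pearly luster).
Two cleavage planes at roughly 90° — Chlorite has cleavage one perfect; a mismatch.
Monoclinic crystal system — fits Chlorite (monoclinic system).
Pale green streak — fits Chlorite (pale green streak).
Chlorite is excluded by the cleavage.

No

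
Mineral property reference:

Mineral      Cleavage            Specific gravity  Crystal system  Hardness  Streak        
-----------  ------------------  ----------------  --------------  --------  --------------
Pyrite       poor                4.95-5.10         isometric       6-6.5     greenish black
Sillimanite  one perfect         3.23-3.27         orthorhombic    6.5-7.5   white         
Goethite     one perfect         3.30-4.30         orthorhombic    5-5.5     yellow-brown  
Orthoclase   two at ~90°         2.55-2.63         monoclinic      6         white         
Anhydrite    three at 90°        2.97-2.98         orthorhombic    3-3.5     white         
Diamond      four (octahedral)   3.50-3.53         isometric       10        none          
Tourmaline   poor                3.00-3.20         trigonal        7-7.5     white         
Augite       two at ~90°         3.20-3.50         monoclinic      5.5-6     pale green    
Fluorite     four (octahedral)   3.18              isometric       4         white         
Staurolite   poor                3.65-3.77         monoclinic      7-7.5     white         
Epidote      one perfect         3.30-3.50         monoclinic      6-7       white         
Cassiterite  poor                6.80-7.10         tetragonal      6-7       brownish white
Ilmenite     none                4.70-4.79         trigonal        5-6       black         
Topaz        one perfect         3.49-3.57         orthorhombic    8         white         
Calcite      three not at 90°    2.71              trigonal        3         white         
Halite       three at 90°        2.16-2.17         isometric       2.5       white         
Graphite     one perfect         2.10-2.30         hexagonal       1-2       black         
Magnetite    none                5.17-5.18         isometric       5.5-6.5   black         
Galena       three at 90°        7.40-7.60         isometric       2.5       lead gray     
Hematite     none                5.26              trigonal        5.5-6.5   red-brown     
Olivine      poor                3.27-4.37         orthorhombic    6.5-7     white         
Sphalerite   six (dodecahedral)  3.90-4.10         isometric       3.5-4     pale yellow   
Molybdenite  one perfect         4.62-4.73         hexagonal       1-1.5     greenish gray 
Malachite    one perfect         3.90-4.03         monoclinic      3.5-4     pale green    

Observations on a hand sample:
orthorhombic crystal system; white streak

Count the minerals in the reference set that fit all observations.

Orthorhombic crystal system: only Sillimanite, Goethite, Anhydrite, Topaz, Olivine remain.
White streak excludes Goethite.
The minerals that satisfy all observations are Anhydrite, Olivine, Sillimanite, Topaz.
That is 4 minerals.

4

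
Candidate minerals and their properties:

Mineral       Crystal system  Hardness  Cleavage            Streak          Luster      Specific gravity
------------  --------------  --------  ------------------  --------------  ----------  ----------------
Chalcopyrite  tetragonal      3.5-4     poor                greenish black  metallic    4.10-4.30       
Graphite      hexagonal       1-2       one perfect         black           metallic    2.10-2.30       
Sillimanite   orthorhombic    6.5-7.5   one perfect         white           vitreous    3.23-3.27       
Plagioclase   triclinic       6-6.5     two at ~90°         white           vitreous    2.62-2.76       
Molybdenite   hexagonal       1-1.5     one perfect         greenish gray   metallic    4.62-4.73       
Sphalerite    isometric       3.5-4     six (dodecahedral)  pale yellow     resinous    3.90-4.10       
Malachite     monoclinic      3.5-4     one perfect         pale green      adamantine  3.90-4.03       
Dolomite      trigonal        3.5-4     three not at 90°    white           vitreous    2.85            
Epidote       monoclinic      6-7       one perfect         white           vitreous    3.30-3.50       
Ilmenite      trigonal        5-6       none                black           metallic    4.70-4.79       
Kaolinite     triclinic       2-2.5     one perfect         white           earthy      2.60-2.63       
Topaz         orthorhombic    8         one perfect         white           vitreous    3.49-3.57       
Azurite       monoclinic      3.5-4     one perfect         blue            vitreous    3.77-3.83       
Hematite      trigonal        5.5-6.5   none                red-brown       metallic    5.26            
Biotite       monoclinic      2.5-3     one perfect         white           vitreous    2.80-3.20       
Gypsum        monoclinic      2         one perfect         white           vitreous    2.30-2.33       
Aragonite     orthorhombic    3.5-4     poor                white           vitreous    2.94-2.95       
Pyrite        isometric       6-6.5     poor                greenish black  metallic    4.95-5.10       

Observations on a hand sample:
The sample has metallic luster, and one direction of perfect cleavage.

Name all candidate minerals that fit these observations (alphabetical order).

Metallic luster — narrows the field to Chalcopyrite, Graphite, Molybdenite, Ilmenite, Hematite, Pyrite.
One direction of perfect cleavage — leaves Graphite, Molybdenite.
Consistent with every observation: Graphite, Molybdenite.

Graphite, Molybdenite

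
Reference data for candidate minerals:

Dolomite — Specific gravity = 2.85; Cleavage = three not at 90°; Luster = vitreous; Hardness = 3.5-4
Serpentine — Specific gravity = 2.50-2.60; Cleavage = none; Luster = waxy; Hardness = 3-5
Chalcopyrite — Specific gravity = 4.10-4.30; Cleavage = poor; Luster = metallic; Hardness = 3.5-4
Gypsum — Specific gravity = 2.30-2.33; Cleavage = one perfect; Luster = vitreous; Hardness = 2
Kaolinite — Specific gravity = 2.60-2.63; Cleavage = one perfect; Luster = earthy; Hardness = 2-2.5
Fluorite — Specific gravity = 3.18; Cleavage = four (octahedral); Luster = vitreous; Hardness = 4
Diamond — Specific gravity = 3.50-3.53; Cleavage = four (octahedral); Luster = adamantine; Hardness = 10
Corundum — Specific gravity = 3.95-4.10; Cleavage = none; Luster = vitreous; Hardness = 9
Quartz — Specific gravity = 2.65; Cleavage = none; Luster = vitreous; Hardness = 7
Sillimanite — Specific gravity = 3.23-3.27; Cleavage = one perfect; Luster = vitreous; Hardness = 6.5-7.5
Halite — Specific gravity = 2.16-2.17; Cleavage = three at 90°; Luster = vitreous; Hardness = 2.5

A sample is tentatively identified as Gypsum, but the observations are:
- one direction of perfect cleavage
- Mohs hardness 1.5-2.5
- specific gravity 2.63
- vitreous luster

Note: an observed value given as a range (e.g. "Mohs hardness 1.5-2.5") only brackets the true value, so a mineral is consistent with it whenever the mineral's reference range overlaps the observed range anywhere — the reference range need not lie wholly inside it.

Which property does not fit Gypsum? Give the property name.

One direction of perfect cleavage: Gypsum has cleavage one perfect — within range.
Mohs hardness 1.5-2.5: Gypsum has hardness 2 — within range.
Specific gravity 2.63: Gypsum has SG 2.30-2.33 — inconsistent.
Vitreous luster: Gypsum has vitreous luster — within range.
Only the specific gravity is inconsistent.

specific gravity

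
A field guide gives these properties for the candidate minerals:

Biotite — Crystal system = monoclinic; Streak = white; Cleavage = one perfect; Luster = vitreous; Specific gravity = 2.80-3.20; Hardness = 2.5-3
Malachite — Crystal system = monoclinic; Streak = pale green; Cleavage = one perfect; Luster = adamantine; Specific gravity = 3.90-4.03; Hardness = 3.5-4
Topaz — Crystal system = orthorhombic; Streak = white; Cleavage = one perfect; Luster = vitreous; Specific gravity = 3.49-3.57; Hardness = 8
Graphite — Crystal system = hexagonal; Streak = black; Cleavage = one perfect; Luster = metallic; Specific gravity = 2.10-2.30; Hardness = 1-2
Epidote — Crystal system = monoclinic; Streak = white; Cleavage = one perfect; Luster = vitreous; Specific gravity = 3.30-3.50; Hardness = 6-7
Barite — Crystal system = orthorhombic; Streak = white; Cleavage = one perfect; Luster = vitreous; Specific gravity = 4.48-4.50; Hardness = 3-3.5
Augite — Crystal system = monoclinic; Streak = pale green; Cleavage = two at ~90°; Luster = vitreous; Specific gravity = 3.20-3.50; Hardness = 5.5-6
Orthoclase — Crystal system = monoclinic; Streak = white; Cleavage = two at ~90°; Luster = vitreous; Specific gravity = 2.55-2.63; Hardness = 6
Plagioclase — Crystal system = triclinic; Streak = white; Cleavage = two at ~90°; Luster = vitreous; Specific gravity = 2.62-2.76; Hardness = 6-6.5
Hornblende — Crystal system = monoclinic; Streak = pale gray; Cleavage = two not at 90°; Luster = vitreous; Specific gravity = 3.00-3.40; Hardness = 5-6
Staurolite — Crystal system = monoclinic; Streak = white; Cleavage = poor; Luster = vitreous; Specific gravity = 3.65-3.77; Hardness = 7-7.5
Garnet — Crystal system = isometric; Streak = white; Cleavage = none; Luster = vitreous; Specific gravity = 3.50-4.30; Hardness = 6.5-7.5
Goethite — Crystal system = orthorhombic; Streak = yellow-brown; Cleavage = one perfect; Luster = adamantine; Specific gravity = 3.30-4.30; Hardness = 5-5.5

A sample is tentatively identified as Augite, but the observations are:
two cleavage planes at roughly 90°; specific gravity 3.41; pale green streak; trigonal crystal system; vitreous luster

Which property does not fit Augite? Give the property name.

crystal system

Two cleavage planes at roughly 90°: Augite has cleavage two at ~90° — consistent.
Specific gravity 3.41: Augite has SG 3.20-3.50 — consistent.
Pale green streak: Augite has pale green streak — consistent.
Trigonal crystal system: Augite has monoclinic system — does not match.
Vitreous luster: Augite has vitreous luster — consistent.
Only the crystal system is inconsistent.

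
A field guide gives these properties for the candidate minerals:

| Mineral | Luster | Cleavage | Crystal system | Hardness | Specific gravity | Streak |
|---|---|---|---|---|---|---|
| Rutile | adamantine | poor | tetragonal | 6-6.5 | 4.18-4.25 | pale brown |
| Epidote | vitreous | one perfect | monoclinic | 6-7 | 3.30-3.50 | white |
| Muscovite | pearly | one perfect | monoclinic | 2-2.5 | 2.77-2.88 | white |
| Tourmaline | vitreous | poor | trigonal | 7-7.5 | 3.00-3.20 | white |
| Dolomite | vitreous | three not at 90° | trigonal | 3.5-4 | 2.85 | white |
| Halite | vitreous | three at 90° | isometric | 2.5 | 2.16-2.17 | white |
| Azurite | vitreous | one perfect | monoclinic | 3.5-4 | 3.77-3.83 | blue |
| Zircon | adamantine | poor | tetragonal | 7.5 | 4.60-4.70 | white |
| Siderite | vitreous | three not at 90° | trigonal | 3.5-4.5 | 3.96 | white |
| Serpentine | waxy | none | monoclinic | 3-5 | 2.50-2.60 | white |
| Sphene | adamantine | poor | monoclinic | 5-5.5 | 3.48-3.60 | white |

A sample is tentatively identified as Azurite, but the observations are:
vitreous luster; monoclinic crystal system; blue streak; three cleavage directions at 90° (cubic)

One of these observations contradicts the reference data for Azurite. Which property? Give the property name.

Vitreous luster: Azurite has vitreous luster — matches.
Monoclinic crystal system: Azurite has monoclinic system — matches.
Blue streak: Azurite has blue streak — matches.
Three cleavage directions at 90° (cubic): Azurite has cleavage one perfect — outside the reference range.
Everything matches except the cleavage.

cleavage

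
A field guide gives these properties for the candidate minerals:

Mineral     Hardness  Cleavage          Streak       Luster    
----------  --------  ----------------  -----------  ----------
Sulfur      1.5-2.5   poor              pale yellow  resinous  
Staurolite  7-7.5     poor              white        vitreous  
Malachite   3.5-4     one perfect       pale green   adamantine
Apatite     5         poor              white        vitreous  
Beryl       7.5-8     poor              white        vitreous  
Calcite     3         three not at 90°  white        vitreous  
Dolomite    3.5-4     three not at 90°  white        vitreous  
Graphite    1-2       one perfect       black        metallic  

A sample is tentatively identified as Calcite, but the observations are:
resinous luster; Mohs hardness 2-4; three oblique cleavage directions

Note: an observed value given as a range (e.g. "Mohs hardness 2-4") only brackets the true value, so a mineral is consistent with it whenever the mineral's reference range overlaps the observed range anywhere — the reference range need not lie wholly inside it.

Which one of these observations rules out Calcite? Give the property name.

Resinous luster: Calcite has vitreous luster — outside the reference range.
Mohs hardness 2-4: Calcite has hardness 3 — consistent.
Three oblique cleavage directions: Calcite has cleavage three not at 90° — consistent.
The luster is the one property that does not fit.

luster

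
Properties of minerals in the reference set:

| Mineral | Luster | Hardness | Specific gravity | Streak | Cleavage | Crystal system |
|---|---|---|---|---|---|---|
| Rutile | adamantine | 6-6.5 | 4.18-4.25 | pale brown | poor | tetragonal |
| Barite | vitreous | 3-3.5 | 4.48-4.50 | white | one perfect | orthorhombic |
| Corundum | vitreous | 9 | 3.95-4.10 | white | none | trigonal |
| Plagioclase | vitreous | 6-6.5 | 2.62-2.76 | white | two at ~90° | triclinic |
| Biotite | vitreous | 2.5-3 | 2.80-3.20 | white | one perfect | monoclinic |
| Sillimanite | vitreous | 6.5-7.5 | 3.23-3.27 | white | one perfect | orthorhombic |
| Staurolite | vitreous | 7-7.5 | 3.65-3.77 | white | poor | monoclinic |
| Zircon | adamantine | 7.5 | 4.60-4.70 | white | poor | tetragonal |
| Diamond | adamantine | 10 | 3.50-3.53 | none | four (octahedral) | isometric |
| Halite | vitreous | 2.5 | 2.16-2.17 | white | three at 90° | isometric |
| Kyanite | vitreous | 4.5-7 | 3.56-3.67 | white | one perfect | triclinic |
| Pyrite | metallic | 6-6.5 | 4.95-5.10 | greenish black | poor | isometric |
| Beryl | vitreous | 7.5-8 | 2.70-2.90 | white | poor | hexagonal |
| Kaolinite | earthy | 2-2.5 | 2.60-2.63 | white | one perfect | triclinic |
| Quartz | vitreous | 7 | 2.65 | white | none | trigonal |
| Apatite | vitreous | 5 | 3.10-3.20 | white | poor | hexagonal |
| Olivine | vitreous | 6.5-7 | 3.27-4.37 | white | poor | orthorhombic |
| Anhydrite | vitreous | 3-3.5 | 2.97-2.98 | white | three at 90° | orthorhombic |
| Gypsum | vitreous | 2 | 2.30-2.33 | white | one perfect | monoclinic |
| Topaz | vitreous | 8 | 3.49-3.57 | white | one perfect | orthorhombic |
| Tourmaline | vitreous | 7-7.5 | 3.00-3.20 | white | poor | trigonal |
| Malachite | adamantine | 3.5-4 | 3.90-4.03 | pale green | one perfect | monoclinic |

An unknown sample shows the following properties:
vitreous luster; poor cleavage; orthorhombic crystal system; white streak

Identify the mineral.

Olivine

Vitreous luster rules out Rutile, Zircon, Diamond, Pyrite, Kaolinite, Malachite.
Poor cleavage — Staurolite, Beryl, Apatite, Olivine, Tourmaline remain.
Orthorhombic crystal system — only Olivine remains.
White streak — consistent with all remaining minerals.
The only mineral consistent with every observation is Olivine.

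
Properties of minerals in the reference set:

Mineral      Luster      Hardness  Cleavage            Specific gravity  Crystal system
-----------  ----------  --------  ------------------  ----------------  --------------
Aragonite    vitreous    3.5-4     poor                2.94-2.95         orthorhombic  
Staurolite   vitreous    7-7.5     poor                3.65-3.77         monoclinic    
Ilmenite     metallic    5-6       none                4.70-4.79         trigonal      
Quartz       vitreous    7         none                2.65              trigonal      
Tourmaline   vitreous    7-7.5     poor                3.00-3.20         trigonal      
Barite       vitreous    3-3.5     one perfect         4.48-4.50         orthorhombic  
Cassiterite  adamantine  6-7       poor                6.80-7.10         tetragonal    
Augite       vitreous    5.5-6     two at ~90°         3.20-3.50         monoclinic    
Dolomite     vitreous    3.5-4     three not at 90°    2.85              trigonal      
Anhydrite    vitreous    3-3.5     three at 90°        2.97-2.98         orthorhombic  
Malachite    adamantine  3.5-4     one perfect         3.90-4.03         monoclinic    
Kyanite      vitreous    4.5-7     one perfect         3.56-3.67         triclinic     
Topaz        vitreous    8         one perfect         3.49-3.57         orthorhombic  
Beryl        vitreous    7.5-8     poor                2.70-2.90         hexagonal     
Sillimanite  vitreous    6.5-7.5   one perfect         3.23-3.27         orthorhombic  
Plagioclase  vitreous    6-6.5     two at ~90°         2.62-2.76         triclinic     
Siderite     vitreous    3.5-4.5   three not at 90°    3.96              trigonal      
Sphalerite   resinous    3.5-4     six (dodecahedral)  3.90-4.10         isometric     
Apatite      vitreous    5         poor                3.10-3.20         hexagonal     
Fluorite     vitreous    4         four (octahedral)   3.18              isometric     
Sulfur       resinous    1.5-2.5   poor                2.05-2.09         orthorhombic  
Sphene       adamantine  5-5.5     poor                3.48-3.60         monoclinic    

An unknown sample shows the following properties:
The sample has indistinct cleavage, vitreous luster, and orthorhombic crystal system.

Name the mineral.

Indistinct cleavage: Aragonite, Staurolite, Tourmaline, Cassiterite, Beryl, Apatite, Sulfur, Sphene remain.
Vitreous luster eliminates Cassiterite, Sulfur, Sphene.
Orthorhombic crystal system: narrows the field to Aragonite.
Aragonite is the sole remaining match.

Aragonite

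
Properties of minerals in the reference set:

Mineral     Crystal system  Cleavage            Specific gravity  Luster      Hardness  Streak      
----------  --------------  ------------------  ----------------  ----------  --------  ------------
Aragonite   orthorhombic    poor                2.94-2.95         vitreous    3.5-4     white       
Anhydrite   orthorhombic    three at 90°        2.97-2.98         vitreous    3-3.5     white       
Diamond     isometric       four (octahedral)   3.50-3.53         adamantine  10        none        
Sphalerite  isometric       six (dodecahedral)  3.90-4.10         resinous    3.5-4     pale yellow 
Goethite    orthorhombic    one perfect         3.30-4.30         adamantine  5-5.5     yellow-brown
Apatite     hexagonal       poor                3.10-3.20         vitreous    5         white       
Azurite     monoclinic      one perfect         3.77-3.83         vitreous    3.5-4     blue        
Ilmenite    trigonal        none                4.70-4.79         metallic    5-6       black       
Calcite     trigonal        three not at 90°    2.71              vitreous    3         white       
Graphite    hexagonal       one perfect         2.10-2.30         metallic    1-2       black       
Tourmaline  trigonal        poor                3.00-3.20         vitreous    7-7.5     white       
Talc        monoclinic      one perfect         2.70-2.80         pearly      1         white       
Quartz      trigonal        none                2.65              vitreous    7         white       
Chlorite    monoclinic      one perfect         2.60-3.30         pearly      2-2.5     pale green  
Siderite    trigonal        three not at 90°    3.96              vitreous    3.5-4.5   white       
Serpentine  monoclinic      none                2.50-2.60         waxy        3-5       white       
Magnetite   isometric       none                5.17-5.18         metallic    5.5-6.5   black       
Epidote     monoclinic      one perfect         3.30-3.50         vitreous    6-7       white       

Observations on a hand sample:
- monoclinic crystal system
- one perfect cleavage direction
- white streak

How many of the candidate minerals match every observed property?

Monoclinic crystal system — only Azurite, Talc, Chlorite, Serpentine, Epidote remain.
One perfect cleavage direction eliminates Serpentine.
White streak is inconsistent with Azurite, Chlorite.
Consistent with every observation: Epidote, Talc.
That is 2 minerals.

2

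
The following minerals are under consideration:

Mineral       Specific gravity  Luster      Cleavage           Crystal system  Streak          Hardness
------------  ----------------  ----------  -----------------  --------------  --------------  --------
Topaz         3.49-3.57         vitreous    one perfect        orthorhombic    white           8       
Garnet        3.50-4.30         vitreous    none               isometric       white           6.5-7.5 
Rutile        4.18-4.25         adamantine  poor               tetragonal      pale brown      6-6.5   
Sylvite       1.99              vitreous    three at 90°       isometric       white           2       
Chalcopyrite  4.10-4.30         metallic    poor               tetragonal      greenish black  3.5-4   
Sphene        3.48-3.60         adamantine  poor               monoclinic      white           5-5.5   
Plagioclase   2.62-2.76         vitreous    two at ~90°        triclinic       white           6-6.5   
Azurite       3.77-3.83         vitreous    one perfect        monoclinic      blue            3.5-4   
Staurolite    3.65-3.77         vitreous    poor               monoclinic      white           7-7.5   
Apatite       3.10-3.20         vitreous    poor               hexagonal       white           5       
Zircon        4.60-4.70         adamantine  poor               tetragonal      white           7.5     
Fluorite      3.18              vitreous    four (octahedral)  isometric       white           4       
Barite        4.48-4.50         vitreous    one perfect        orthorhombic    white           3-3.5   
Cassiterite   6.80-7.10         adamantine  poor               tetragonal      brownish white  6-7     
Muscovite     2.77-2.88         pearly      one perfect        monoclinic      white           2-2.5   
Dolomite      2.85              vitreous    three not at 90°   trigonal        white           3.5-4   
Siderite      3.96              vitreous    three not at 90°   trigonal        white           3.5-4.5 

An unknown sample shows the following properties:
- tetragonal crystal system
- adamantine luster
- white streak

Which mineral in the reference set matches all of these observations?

Tetragonal crystal system — Rutile, Chalcopyrite, Zircon, Cassiterite remain.
Adamantine luster rules out Chalcopyrite.
White streak — narrows the field to Zircon.
Only Zircon satisfies all observations.

Zircon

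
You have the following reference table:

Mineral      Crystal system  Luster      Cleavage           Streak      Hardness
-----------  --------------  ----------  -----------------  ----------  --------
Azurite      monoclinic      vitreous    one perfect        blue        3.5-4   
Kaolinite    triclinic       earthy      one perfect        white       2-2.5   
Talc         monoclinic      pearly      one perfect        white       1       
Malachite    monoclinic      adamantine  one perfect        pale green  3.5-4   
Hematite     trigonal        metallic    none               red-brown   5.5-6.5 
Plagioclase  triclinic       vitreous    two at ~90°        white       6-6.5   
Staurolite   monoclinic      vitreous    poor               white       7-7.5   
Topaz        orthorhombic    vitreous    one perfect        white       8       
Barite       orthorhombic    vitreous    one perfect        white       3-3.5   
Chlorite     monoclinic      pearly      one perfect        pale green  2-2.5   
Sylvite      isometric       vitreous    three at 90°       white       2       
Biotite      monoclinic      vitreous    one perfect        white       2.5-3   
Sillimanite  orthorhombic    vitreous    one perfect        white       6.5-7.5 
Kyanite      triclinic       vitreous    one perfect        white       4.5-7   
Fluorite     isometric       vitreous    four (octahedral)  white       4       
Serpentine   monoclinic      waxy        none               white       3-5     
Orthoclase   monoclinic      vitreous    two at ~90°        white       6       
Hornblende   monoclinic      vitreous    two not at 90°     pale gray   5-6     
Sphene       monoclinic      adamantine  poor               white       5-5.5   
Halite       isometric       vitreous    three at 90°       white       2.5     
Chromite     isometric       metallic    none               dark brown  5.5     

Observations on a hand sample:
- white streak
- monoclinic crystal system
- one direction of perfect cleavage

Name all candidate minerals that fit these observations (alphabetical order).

Biotite, Talc

White streak is inconsistent with Azurite, Malachite, Hematite, Chlorite, Hornblende, Chromite.
Monoclinic crystal system: only Talc, Staurolite, Biotite, Serpentine, Orthoclase, Sphene remain.
One direction of perfect cleavage: only Talc, Biotite remain.
The minerals that satisfy all observations are Biotite, Talc.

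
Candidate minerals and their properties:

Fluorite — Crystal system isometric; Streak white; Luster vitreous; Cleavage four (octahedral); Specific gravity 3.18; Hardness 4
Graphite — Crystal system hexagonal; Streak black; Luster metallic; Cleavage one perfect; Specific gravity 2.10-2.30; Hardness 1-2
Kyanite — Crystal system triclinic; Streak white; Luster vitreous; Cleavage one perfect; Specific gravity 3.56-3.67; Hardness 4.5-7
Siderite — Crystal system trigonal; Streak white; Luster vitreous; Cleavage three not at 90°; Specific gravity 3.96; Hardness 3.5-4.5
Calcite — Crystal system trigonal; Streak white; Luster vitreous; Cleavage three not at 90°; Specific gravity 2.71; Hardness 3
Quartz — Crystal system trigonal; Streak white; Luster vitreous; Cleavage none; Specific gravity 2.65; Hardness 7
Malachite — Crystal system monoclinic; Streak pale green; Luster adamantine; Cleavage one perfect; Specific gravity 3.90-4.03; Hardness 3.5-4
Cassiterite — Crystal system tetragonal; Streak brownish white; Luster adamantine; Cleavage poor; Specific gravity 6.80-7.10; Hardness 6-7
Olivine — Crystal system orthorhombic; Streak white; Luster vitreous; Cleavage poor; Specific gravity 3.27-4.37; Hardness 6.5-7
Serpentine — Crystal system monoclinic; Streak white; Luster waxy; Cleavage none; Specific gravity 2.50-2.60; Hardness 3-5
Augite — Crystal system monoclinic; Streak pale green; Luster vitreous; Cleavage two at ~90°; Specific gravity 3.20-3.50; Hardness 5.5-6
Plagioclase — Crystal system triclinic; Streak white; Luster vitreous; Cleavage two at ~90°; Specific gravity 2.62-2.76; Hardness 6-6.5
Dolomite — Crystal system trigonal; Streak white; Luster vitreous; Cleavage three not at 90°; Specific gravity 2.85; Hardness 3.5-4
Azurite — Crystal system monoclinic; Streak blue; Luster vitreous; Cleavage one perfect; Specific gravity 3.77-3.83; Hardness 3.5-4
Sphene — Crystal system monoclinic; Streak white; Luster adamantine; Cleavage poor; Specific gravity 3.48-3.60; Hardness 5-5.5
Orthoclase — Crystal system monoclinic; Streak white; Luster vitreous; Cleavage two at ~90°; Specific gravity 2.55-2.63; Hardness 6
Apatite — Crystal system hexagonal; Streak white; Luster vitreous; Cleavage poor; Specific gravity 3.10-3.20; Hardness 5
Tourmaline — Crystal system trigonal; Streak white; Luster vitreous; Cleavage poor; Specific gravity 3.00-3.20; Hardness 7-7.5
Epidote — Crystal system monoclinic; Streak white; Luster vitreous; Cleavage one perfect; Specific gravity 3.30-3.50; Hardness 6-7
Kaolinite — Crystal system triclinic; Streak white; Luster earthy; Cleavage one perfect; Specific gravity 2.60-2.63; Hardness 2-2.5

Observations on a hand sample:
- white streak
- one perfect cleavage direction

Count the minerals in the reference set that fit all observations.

3

White streak rules out Graphite, Malachite, Cassiterite, Augite, Azurite.
One perfect cleavage direction — narrows the field to Kyanite, Epidote, Kaolinite.
Remaining candidates: Epidote, Kaolinite, Kyanite.
That is 3 minerals.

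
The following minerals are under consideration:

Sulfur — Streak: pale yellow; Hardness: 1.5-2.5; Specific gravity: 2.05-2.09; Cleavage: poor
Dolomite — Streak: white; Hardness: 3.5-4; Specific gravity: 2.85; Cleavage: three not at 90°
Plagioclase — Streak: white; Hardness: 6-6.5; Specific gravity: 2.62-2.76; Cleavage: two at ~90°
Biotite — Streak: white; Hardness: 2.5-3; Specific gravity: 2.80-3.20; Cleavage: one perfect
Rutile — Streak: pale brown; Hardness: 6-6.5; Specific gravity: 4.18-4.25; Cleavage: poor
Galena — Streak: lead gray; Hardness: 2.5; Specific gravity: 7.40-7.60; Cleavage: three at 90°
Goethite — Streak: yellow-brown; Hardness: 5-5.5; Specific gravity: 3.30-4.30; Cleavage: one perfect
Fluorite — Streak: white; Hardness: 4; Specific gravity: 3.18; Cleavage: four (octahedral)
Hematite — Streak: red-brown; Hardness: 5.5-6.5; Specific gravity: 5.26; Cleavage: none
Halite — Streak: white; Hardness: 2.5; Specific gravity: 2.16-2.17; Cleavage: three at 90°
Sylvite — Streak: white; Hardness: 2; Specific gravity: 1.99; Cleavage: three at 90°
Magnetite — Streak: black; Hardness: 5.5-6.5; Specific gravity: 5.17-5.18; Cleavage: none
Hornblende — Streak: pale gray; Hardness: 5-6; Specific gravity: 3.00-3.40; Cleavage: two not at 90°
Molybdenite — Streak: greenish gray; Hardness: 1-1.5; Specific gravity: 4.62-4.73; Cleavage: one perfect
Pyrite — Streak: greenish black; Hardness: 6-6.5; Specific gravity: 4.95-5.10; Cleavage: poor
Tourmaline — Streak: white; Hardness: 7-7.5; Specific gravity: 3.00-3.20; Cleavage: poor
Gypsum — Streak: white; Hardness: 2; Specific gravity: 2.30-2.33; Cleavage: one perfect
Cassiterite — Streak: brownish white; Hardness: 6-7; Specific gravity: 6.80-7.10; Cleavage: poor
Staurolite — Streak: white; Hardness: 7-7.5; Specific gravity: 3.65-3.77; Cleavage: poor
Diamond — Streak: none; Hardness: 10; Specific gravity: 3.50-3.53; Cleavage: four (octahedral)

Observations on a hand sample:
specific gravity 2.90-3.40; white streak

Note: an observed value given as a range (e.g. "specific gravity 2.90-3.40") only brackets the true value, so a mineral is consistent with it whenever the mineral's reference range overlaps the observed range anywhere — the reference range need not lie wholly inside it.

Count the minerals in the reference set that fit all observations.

Specific gravity 2.90-3.40: narrows the field to Biotite, Goethite, Fluorite, Hornblende, Tourmaline.
White streak eliminates Goethite, Hornblende.
The minerals that satisfy all observations are Biotite, Fluorite, Tourmaline.
That is 3 minerals.

3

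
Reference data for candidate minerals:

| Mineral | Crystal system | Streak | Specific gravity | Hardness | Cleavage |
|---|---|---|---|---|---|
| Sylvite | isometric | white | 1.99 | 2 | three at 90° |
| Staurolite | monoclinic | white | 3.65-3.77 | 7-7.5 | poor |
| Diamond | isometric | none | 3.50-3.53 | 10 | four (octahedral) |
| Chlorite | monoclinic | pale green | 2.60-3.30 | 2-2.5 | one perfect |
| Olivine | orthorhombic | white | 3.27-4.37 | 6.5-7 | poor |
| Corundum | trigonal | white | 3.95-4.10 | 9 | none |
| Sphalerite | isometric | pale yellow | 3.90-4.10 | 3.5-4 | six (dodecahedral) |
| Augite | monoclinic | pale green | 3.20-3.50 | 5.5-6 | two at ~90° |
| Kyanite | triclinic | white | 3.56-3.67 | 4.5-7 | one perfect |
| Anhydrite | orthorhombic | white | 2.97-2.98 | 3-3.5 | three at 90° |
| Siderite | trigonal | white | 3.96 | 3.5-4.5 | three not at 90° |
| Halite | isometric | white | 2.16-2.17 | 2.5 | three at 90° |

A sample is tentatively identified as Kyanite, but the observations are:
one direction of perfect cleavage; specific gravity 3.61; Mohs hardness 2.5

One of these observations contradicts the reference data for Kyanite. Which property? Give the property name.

One direction of perfect cleavage: Kyanite has cleavage one perfect — within range.
Specific gravity 3.61: Kyanite has SG 3.56-3.67 — within range.
Mohs hardness 2.5: Kyanite has hardness 4.5-7 — outside the reference range.
Everything matches except the hardness.

hardness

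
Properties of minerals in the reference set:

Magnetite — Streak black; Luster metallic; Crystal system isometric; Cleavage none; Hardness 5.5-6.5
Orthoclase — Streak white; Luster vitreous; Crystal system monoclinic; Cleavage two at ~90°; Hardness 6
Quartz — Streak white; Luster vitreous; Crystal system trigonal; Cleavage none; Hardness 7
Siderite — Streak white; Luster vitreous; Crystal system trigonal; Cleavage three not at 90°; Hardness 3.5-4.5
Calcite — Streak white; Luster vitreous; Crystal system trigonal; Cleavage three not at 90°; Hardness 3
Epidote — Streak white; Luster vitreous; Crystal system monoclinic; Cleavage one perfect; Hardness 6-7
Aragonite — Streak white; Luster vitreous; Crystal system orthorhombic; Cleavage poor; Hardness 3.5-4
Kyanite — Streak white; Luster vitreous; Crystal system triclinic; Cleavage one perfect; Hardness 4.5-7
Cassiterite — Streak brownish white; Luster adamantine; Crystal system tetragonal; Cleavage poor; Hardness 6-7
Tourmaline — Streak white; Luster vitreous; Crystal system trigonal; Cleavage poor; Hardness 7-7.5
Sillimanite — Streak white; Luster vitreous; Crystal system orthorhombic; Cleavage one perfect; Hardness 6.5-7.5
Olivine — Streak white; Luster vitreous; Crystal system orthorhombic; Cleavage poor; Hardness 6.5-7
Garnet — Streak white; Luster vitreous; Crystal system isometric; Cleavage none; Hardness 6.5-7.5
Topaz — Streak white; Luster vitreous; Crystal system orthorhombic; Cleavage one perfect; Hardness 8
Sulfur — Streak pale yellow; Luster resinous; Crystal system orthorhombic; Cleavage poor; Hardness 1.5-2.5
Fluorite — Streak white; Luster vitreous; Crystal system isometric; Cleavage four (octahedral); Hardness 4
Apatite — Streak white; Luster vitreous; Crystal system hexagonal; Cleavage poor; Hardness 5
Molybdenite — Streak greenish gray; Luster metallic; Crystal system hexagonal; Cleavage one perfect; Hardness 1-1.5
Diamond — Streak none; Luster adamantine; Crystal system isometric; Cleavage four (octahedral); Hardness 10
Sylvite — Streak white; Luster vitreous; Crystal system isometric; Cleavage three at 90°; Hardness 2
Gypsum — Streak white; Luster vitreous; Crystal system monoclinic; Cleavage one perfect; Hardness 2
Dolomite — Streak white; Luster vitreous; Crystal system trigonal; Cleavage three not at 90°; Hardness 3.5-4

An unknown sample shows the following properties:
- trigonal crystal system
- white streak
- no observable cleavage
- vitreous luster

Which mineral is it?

Trigonal crystal system — narrows the field to Quartz, Siderite, Calcite, Tourmaline, Dolomite.
White streak — no further eliminations.
No observable cleavage — leaves Quartz.
Vitreous luster — no further eliminations.
Quartz is the sole remaining match.

Quartz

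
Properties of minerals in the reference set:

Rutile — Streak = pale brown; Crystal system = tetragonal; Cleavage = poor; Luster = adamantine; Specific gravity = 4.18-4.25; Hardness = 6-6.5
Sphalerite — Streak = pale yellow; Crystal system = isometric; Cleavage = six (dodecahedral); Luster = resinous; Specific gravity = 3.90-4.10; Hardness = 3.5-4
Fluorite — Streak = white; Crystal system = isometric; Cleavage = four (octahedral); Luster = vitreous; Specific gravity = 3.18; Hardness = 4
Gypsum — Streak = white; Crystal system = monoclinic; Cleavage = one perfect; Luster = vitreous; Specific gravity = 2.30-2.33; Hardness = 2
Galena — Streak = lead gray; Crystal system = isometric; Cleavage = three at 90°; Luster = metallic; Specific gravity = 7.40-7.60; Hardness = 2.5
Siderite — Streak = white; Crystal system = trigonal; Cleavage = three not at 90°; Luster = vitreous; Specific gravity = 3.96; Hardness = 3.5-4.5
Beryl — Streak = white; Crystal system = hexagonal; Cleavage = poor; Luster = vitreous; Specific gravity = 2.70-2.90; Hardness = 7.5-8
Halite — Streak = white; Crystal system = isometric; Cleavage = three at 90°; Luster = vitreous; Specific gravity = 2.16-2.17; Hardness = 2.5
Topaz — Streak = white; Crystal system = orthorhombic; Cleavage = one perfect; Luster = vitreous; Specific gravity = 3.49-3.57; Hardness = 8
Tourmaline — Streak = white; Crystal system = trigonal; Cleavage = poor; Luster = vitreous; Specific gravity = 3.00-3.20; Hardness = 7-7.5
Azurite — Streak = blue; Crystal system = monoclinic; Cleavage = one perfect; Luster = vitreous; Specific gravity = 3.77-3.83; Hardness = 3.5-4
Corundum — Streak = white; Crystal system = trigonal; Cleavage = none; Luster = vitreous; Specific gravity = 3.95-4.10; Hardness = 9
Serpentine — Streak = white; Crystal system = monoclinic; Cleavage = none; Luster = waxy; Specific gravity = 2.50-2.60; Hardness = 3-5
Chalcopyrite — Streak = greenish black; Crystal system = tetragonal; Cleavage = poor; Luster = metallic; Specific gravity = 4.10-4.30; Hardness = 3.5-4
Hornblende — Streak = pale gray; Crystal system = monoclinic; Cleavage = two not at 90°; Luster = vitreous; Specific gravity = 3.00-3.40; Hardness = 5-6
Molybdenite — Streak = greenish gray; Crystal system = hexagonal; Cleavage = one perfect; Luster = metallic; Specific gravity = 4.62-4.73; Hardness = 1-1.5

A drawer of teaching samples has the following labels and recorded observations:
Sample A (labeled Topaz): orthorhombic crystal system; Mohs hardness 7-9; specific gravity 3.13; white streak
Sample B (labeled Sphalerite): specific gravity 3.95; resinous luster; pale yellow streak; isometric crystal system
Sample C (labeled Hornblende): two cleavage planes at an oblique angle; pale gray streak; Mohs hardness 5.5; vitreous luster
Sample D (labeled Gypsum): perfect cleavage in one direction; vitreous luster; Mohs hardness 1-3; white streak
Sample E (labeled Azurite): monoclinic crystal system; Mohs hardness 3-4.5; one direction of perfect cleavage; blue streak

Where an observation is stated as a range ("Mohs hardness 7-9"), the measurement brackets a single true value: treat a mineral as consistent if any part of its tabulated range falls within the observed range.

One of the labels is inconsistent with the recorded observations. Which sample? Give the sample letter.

A

Sample A: Topaz has SG 3.49-3.57, but the record shows specific gravity 3.13 — this label is wrong.
Sample B: all recorded properties match Sphalerite.
Sample C: all recorded properties match Hornblende.
Sample D: all recorded properties match Gypsum.
Sample E: all recorded properties match Azurite.
Sample A is the mislabeled one.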